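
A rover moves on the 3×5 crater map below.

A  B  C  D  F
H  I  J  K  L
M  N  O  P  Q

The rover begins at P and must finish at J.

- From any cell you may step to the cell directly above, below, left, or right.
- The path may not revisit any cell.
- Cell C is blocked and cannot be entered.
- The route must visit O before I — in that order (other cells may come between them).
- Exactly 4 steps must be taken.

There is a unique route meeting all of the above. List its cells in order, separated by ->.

The waypoints must appear in the order O, I, with no cell reused.
Route from P: left 2 to N, up 1 to I, right 1 to J — 4 moves in all.
Check: order respected (O at step 1, I at step 3); 4 moves as required.

P -> O -> N -> I -> J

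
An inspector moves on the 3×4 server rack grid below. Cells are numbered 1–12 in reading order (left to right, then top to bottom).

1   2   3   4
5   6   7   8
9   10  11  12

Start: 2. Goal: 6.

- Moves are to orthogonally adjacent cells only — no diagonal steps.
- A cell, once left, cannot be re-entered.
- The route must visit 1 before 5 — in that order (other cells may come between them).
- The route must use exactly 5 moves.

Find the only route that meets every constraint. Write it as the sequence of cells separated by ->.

2 -> 1 -> 5 -> 9 -> 10 -> 6

The waypoints must appear in the order 1, 5, with no cell reused.
Route from 2: left 1 to 1, down 2 to 9, right 1 to 10, up 1 to 6 — 5 moves in all.
Check: order respected (1 at step 1, 5 at step 2); 5 moves as required.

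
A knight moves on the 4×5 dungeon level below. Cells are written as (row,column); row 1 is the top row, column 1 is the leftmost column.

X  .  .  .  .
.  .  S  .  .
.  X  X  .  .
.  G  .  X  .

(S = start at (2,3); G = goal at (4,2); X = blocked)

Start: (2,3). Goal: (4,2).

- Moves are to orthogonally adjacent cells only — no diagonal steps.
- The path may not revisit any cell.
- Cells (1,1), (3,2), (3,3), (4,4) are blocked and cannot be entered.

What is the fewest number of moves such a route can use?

The Manhattan distance from (2,3) to (4,2) is |2−4| + |3−2| = 3, so at least 3 moves are needed.
That bound ignores the blocked cells. Measuring each leg by the fewest moves that actually steer around them ((2,3)→(4,2): 5) raises the lower bound to 5.
A route of 5 moves exists: (2,3) → (2,2) → (2,1) → (3,1) → (4,1) → (4,2).
Since 5 matches that lower bound, it is optimal.

5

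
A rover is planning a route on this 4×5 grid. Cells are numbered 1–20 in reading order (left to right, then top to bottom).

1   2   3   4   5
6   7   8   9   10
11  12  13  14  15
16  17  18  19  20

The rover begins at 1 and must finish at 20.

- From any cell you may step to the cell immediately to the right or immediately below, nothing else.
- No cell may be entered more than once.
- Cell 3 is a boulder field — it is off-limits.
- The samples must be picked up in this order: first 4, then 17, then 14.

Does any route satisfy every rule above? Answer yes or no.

17 lies to the left of 4, so going from 4 to 17 would need a leftward move — but moves only go right/down, so 4 cannot be visited before 17.

no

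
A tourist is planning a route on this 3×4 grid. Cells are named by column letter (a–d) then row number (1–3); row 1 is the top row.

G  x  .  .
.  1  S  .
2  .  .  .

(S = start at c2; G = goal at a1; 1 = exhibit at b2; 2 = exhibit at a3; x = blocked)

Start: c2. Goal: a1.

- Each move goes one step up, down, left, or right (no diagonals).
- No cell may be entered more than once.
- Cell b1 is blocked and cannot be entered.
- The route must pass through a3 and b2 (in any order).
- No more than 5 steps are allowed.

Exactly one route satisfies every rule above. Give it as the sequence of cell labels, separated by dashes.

c2 - b2 - b3 - a3 - a2 - a1

The budget equals the shortest possible length, so every move has to be on a shortest route through the required cells.
Route from c2: left 1 to b2, down 1 to b3, left 1 to a3, up 2 to a1 — 5 moves in all.
Check: all required cells visited; 5 ≤ 5 moves.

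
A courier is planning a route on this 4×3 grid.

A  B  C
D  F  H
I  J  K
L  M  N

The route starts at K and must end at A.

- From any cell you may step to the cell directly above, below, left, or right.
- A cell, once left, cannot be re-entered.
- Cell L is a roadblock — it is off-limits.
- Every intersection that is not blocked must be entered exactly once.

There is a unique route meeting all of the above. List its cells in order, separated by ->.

Need to visit all 11 open cells exactly once, starting at K and ending at A.
Cell M has only two open neighbours (J and N), so the path must pass straight through it: one of those is the cell it's entered from and the other is where it exits.
Route from K: down to N, left to M, up to J, left to I, up to D, 2× right (reaching H), up to C, 2× left (reaching A) — 10 moves in all.
Check: all 11 open cells covered.

K -> N -> M -> J -> I -> D -> F -> H -> C -> B -> A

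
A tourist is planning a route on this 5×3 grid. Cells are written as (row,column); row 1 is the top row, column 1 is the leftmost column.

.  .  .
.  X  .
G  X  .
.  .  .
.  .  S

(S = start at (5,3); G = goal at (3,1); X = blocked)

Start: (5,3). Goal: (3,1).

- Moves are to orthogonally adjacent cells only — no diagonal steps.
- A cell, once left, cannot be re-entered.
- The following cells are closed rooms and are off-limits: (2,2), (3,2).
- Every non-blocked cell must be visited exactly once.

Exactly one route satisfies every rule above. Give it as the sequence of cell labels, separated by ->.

(5,3) -> (5,2) -> (5,1) -> (4,1) -> (4,2) -> (4,3) -> (3,3) -> (2,3) -> (1,3) -> (1,2) -> (1,1) -> (2,1) -> (3,1)

Need to visit all 13 open cells exactly once, starting at (5,3) and ending at (3,1).
Cell (1,3) has only two open neighbours ((2,3) and (1,2)), so the path must pass straight through it: one of those is the cell it's entered from and the other is where it exits.
Route from (5,3): left 2 to (5,1), up 1 to (4,1), right 2 to (4,3), up 3 to (1,3), left 2 to (1,1), down 2 to (3,1) — 12 moves in all.
Check: all 13 open cells covered.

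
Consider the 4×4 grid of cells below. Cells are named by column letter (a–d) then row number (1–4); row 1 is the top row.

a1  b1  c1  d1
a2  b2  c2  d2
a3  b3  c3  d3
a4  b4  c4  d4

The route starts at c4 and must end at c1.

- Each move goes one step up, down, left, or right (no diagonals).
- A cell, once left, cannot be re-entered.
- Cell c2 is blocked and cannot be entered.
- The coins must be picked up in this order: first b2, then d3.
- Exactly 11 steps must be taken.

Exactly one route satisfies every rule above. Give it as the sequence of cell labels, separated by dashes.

c4 - b4 - a4 - a3 - a2 - b2 - b3 - c3 - d3 - d2 - d1 - c1

The waypoints must appear in the order b2, d3, with no cell reused.
Route from c4: left 2 to a4, up 2 to a2, right 1 to b2, down 1 to b3, right 2 to d3, up 2 to d1, left 1 to c1 — 11 moves in all.
Check: order respected (b2 at step 5, d3 at step 8); 11 moves as required.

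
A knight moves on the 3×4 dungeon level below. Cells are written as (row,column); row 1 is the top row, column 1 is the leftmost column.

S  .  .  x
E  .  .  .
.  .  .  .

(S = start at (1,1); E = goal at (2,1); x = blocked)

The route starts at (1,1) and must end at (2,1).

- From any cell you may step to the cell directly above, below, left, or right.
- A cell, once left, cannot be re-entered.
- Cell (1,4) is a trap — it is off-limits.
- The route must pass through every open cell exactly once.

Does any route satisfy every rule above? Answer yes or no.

Colour the cells like a checkerboard: each orthogonal step flips colour, so a Hamiltonian route alternates colours. Here there are 6 cells of one colour and 5 of the other, with start on the opposite colour to the goal — the counts and endpoints can't be arranged into an alternating sequence of length 11, so no Hamiltonian route exists.

no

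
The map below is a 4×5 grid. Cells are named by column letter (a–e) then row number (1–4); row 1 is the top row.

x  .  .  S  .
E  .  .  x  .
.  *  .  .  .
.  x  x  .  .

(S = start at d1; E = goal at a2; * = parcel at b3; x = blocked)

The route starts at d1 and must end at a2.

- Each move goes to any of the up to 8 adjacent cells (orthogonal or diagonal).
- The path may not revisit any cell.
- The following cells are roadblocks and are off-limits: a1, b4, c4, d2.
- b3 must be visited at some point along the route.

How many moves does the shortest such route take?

Any route passes through b3 somewhere between d1 and a2. Summing Chebyshev distances along the two legs (d1 → b3 → a2) gives a lower bound of 2 + 1 = 3 moves.
A route of 3 moves achieves this: d1 → c2 → b3 → a2.
Since 3 matches the lower bound, it is optimal.

3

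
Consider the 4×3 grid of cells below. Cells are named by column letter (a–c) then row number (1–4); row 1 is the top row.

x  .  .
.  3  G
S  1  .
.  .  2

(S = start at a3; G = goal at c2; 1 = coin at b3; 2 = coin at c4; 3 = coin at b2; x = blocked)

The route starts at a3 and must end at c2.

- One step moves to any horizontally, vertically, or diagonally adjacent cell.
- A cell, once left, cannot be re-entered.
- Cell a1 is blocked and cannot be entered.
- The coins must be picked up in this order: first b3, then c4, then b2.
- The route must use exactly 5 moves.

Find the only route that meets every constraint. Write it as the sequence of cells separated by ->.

The waypoints must appear in the order b3, c4, b2, with no cell reused.
Route from a3: right 1 to b3, down-right 1 to c4, up 1 to c3, up-left 1 to b2, right 1 to c2 — 5 moves in all.
Check: order respected (1 at step 1, 2 at step 2, 3 at step 4); 5 moves as required.

a3 -> b3 -> c4 -> c3 -> b2 -> c2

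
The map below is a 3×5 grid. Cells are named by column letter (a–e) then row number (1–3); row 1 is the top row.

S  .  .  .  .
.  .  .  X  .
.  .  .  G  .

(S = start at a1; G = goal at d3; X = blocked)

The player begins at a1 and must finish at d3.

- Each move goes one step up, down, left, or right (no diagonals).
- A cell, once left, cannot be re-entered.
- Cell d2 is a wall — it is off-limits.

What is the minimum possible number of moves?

5

The Manhattan distance from a1 to d3 is |1−3| + |1−4| = 5, so at least 5 moves are needed.
A route of 5 moves achieves this: a1 → a2 → a3 → b3 → c3 → d3.
Since 5 matches the lower bound, it is optimal.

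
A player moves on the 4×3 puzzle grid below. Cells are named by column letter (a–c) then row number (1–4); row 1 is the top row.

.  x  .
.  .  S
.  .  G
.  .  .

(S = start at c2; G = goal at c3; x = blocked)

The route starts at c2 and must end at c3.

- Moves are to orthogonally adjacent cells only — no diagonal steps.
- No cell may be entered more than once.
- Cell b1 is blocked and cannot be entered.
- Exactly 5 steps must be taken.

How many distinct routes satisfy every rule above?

Need simple routes of exactly 5 moves from c2 to c3 (Manhattan distance 1, so 2 moves are spent on a detour and 2 undoing it).
Enumerating: c2 b2 b3 b4 c4 c3 | c2 b2 a2 a3 b3 c3.
That gives 2 routes.

2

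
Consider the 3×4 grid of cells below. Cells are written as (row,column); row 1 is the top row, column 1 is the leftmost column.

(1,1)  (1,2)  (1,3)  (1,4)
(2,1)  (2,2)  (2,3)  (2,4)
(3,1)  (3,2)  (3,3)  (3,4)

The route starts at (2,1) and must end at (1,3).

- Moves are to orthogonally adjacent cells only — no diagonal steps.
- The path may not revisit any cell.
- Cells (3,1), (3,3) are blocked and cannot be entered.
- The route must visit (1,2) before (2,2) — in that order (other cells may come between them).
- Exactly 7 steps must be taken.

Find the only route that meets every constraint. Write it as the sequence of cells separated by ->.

The waypoints must appear in the order (1,2), (2,2), with no cell reused.
Route from (2,1): up to (1,1), right to (1,2), down to (2,2), 2× right (reaching (2,4)), up to (1,4), left to (1,3) — 7 moves in all.
Check: order respected ((1,2) at step 2, (2,2) at step 3); 7 moves as required.

(2,1) -> (1,1) -> (1,2) -> (2,2) -> (2,3) -> (2,4) -> (1,4) -> (1,3)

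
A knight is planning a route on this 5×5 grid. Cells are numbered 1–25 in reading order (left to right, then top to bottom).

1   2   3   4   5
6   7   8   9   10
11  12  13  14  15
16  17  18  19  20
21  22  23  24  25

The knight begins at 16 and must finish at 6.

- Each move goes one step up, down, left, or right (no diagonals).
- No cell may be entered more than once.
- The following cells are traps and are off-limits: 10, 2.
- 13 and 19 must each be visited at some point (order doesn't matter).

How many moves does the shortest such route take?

8

Any route passes through 13 and 19 in some order between 16 and 6. Summing Manhattan distances along each leg and taking the cheapest ordering (16 → 19 → 13 → 6) gives a lower bound of 3 + 2 + 3 = 8 moves.
A route of 8 moves achieves this: 16 → 17 → 18 → 19 → 14 → 13 → 8 → 7 → 6.
Since 8 matches the lower bound, it is optimal.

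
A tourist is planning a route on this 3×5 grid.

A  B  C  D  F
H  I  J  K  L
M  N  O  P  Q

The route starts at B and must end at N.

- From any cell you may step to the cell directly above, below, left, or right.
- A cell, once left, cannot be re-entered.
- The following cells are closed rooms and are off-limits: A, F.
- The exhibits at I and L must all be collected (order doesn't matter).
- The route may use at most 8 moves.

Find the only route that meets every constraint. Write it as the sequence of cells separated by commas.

B, I, J, K, L, Q, P, O, N

The budget equals the shortest possible length, so every move has to be on a shortest route through the required cells.
Route from B: down to I, 3× right (reaching L), down to Q, 3× left (reaching N) — 8 moves in all.
Check: all required cells visited; 8 ≤ 8 moves.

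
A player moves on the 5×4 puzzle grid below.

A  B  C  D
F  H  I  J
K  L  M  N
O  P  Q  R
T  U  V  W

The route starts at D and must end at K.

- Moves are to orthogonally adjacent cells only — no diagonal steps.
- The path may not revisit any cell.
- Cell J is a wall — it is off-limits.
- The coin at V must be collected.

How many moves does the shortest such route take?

9

Any route passes through V somewhere between D and K. Summing Manhattan distances along the two legs (D → V → K) gives a lower bound of 5 + 4 = 9 moves.
A route of 9 moves achieves this: D → C → I → M → Q → V → U → P → L → K.
Since 9 matches the lower bound, it is optimal.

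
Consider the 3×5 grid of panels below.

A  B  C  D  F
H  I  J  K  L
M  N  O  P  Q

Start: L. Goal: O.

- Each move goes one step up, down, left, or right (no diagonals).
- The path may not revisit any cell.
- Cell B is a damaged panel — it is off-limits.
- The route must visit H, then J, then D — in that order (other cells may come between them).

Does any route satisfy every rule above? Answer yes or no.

no

Ignoring the required order, 4 revisit-free routes from L to O pass through all of H, J, and D; the waypoint orders that occur are D → J → H (4) — never H → J → D.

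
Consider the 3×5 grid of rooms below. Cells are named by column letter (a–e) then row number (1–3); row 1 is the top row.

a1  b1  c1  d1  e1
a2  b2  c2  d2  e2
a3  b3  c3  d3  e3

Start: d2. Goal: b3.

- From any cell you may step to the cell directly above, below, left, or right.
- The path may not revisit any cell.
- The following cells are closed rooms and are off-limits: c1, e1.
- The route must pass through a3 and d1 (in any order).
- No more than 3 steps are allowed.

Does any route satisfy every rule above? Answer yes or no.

d1 must be visited but has only one open neighbour (d2), and it is neither the start nor the goal — the route would have to enter and leave through d2, re-entering it.

no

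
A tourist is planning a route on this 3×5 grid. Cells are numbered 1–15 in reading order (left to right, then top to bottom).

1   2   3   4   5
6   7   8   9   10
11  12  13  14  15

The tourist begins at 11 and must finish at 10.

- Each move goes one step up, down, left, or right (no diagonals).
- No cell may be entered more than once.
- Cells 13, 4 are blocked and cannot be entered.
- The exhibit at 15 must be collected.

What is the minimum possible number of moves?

7

Any route passes through 15 somewhere between 11 and 10. Summing Manhattan distances along the two legs (11 → 15 → 10) gives a lower bound of 4 + 1 = 5 moves.
That bound ignores the blocked cells. Measuring each leg by the fewest moves that actually steer around them (11→15: 6; 15→10: 1) raises the lower bound to 7.
A route of 7 moves exists: 11 → 6 → 7 → 8 → 9 → 14 → 15 → 10.
Since 7 matches that lower bound, it is optimal.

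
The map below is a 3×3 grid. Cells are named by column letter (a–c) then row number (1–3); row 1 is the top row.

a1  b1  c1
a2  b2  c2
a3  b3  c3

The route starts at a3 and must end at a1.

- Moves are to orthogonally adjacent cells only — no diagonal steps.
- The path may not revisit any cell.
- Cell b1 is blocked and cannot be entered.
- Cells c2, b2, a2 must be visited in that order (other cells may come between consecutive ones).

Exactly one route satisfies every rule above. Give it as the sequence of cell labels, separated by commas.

a3, b3, c3, c2, b2, a2, a1

The waypoints must appear in the order c2, b2, a2, with no cell reused.
Route from a3: right 2 to c3, up 1 to c2, left 2 to a2, up 1 to a1 — 6 moves in all.
Check: order respected (c2 at step 3, b2 at step 4, a2 at step 5).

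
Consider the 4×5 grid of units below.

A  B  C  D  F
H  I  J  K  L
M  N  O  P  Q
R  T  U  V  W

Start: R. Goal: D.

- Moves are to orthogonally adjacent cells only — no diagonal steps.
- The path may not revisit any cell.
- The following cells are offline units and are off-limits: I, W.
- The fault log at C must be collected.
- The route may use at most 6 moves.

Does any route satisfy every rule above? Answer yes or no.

One route that works: R → M → H → A → B → C → D.

yes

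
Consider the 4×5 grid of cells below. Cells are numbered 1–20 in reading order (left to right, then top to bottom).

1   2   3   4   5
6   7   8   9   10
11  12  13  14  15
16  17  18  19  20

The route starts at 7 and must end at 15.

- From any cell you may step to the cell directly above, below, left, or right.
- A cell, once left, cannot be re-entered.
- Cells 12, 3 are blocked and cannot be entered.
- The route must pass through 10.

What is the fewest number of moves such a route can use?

Any route passes through 10 somewhere between 7 and 15. Summing Manhattan distances along the two legs (7 → 10 → 15) gives a lower bound of 3 + 1 = 4 moves.
A route of 4 moves achieves this: 7 → 8 → 9 → 10 → 15.
Since 4 matches the lower bound, it is optimal.

4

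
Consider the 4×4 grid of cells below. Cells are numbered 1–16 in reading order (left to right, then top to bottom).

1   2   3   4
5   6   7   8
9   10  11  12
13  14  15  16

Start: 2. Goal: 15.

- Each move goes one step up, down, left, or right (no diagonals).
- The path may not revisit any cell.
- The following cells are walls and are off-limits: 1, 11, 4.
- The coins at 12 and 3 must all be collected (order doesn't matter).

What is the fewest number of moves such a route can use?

6

Any route passes through 12 and 3 in some order between 2 and 15. Summing Manhattan distances along each leg and taking the cheapest ordering (2 → 3 → 12 → 15) gives a lower bound of 1 + 3 + 2 = 6 moves.
A route of 6 moves achieves this: 2 → 3 → 7 → 8 → 12 → 16 → 15.
Since 6 matches the lower bound, it is optimal.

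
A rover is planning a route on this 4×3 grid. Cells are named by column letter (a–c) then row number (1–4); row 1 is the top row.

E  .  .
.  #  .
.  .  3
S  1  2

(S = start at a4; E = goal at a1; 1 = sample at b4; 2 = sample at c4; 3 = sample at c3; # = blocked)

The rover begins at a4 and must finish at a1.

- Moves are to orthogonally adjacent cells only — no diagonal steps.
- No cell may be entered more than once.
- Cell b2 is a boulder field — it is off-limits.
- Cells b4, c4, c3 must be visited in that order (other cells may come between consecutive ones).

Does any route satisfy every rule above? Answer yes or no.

yes

One route that works: a4 → b4 → c4 → c3 → c2 → c1 → b1 → a1.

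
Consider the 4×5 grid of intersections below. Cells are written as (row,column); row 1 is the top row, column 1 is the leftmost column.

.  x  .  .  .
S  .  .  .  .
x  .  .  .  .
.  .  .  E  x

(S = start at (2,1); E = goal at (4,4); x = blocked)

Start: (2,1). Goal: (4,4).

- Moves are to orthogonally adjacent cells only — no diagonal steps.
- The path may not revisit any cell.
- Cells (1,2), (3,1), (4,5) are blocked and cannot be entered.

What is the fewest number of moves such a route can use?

The Manhattan distance from (2,1) to (4,4) is |2−4| + |1−4| = 5, so at least 5 moves are needed.
A route of 5 moves achieves this: (2,1) → (2,2) → (3,2) → (4,2) → (4,3) → (4,4).
Since 5 matches the lower bound, it is optimal.

5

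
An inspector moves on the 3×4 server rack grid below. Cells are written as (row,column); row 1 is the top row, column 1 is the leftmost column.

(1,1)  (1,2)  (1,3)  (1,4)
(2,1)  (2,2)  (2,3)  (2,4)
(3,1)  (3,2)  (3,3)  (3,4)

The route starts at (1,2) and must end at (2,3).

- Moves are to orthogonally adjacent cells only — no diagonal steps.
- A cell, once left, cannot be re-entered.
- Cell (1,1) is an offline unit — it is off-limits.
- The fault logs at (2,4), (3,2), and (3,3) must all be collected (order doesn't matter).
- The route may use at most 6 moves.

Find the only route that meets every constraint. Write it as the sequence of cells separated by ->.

Any route must reach (2,4), (3,2), and (3,3) and still end at (2,3) within 6 moves, so the order of the required stops is forced.
Route from (1,2): 2× down (reaching (3,2)), 2× right (reaching (3,4)), up to (2,4), left to (2,3) — 6 moves in all.
Check: all required cells visited; 6 ≤ 6 moves.

(1,2) -> (2,2) -> (3,2) -> (3,3) -> (3,4) -> (2,4) -> (2,3)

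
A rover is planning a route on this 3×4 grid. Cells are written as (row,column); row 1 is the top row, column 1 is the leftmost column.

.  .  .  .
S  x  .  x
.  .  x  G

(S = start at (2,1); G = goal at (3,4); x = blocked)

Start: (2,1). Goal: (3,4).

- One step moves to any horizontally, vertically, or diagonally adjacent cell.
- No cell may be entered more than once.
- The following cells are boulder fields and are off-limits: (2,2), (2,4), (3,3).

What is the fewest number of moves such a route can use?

With diagonal moves allowed, the Chebyshev distance max(|Δrow|,|Δcol|) from (2,1) to (3,4) is 3, so at least 3 moves are needed.
A route of 3 moves achieves this: (2,1) → (1,2) → (2,3) → (3,4).
Since 3 matches the lower bound, it is optimal.

3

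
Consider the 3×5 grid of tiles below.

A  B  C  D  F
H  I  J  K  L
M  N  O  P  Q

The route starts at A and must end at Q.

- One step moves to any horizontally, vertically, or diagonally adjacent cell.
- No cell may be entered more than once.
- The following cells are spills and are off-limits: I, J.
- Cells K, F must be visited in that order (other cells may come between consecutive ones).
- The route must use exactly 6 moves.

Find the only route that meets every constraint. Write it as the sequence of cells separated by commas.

A, B, C, K, F, L, Q

The waypoints must appear in the order K, F, with no cell reused.
Route from A: right 2 to C, down-right 1 to K, up-right 1 to F, down 2 to Q — 6 moves in all.
Check: order respected (K at step 3, F at step 4); 6 moves as required.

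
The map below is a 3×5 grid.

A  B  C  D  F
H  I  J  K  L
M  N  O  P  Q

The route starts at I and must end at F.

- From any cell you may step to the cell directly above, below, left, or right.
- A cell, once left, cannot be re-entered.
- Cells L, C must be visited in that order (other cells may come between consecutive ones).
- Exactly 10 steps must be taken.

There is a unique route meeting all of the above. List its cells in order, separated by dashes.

The waypoints must appear in the order L, C, with no cell reused.
Route from I: down to N, 3× right (reaching Q), up to L, 2× left (reaching J), up to C, 2× right (reaching F) — 10 moves in all.
Check: order respected (L at step 5, C at step 8); 10 moves as required.

I - N - O - P - Q - L - K - J - C - D - F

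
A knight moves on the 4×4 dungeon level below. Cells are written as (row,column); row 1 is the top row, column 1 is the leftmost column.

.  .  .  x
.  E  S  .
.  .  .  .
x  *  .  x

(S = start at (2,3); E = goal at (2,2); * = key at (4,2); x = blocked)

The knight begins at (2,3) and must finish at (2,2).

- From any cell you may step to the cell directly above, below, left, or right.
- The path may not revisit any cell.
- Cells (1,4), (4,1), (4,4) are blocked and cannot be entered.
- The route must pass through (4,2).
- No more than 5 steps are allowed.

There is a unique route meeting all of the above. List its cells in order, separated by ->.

(2,3) -> (3,3) -> (4,3) -> (4,2) -> (3,2) -> (2,2)

Any route must reach (4,2) and still end at (2,2) within 5 moves, so the order of the required stops is forced.
Route from (2,3): down 2 to (4,3), left 1 to (4,2), up 2 to (2,2) — 5 moves in all.
Check: all required cells visited; 5 ≤ 5 moves.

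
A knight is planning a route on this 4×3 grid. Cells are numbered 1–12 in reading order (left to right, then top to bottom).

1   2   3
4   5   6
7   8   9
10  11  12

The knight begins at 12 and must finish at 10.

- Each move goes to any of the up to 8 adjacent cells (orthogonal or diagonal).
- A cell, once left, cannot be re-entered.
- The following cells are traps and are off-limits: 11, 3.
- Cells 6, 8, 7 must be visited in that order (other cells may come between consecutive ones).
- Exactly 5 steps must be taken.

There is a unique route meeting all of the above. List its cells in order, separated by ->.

The waypoints must appear in the order 6, 8, 7, with no cell reused.
Route from 12: 2× up (reaching 6), down-left to 8, left to 7, down to 10 — 5 moves in all.
Check: order respected (6 at step 2, 8 at step 3, 7 at step 4); 5 moves as required.

12 -> 9 -> 6 -> 8 -> 7 -> 10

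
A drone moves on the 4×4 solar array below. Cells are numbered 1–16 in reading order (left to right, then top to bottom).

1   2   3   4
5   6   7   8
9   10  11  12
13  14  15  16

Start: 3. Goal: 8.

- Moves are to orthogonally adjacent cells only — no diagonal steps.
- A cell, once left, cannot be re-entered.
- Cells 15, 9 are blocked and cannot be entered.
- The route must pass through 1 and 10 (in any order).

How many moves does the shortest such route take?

8

Any route passes through 1 and 10 in some order between 3 and 8. Summing Manhattan distances along each leg and taking the cheapest ordering (3 → 1 → 10 → 8) gives a lower bound of 2 + 3 + 3 = 8 moves.
A route of 8 moves achieves this: 3 → 2 → 1 → 5 → 6 → 10 → 11 → 7 → 8.
Since 8 matches the lower bound, it is optimal.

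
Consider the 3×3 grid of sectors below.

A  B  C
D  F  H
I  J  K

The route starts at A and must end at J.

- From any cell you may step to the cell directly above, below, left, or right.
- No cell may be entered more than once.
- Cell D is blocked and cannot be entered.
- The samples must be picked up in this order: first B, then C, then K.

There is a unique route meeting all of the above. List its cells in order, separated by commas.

A, B, C, H, K, J

The waypoints must appear in the order B, C, K, with no cell reused.
Route from A: 2× right (reaching C), 2× down (reaching K), left to J — 5 moves in all.
Check: order respected (B at step 1, C at step 2, K at step 4).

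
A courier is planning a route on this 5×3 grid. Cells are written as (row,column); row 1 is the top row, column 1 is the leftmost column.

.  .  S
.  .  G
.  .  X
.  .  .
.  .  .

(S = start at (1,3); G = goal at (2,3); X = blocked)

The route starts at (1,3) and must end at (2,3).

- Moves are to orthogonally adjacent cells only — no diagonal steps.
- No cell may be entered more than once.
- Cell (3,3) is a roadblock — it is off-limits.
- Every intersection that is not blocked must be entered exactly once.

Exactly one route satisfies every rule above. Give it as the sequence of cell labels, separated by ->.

Need to visit all 14 open cells exactly once, starting at (1,3) and ending at (2,3).
Cell (4,3) has only two open neighbours ((5,3) and (4,2)), so the path must pass straight through it: one of those is the cell it's entered from and the other is where it exits.
Route from (1,3): 2× left (reaching (1,1)), 4× down (reaching (5,1)), 2× right (reaching (5,3)), up to (4,3), left to (4,2), 2× up (reaching (2,2)), right to (2,3) — 13 moves in all.
Check: all 14 open cells covered.

(1,3) -> (1,2) -> (1,1) -> (2,1) -> (3,1) -> (4,1) -> (5,1) -> (5,2) -> (5,3) -> (4,3) -> (4,2) -> (3,2) -> (2,2) -> (2,3)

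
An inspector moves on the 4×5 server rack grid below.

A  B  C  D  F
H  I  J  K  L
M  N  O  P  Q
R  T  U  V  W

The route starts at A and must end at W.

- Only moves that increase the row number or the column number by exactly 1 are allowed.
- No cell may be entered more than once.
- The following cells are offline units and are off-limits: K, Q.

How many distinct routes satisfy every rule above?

A right/down-only route from A to W makes exactly 3 down-moves and 4 right-moves in some order.
With no other constraints that would be C(7,3) = 35 routes.
Subtract routes through each blocked cell (inclusion–exclusion for overlaps): − through K: 12 − through Q: 15 + through K&Q: 8 → 16.
That gives 16 routes.

16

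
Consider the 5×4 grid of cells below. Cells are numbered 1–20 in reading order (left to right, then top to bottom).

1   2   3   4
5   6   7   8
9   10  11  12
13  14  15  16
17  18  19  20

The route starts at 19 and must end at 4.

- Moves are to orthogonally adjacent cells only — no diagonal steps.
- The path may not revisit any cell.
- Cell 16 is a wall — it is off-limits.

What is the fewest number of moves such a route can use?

5

The Manhattan distance from 19 to 4 is |5−1| + |3−4| = 5, so at least 5 moves are needed.
A route of 5 moves achieves this: 19 → 15 → 11 → 7 → 3 → 4.
Since 5 matches the lower bound, it is optimal.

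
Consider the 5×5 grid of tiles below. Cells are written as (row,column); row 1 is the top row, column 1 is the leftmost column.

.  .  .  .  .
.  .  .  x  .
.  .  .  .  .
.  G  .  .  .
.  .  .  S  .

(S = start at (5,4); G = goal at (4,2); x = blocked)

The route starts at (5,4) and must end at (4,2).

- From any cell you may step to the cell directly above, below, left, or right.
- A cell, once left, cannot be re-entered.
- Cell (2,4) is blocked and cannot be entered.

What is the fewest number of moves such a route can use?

3

The Manhattan distance from (5,4) to (4,2) is |5−4| + |4−2| = 3, so at least 3 moves are needed.
A route of 3 moves achieves this: (5,4) → (4,4) → (4,3) → (4,2).
Since 3 matches the lower bound, it is optimal.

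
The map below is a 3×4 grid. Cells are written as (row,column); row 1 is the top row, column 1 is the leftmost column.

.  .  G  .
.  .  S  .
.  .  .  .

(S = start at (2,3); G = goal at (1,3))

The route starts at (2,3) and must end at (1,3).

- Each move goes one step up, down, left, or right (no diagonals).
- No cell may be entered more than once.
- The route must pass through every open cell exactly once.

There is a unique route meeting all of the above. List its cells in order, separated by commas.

Need to visit all 12 open cells exactly once, starting at (2,3) and ending at (1,3).
Cell (3,4) has only two open neighbours ((2,4) and (3,3)), so the path must pass straight through it: one of those is the cell it's entered from and the other is where it exits.
Route from (2,3): left to (2,2), up to (1,2), left to (1,1), 2× down (reaching (3,1)), 3× right (reaching (3,4)), 2× up (reaching (1,4)), left to (1,3) — 11 moves in all.
Check: all 12 open cells covered.

(2,3), (2,2), (1,2), (1,1), (2,1), (3,1), (3,2), (3,3), (3,4), (2,4), (1,4), (1,3)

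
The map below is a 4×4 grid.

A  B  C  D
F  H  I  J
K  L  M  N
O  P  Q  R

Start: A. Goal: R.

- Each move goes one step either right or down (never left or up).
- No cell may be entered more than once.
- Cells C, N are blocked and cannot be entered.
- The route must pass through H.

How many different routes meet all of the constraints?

6

A right/down-only route from A to R makes exactly 3 down-moves and 3 right-moves in some order.
With no other constraints that would be C(6,3) = 20 routes.
Split at H and multiply the segment counts (each segment already excludes blocked cells): A→H: 2; H→R: 3; product = 6.
That gives 6 routes.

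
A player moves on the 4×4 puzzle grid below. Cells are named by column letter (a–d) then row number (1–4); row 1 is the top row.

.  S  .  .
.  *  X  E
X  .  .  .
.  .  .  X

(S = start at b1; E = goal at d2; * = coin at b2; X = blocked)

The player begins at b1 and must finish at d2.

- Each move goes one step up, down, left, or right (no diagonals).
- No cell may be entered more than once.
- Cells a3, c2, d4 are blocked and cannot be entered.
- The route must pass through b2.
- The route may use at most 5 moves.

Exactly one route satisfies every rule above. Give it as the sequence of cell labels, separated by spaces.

b1 b2 b3 c3 d3 d2

Any route must reach b2 and still end at d2 within 5 moves, so the order of the required stops is forced.
Route from b1: down 2 to b3, right 2 to d3, up 1 to d2 — 5 moves in all.
Check: all required cells visited; 5 ≤ 5 moves.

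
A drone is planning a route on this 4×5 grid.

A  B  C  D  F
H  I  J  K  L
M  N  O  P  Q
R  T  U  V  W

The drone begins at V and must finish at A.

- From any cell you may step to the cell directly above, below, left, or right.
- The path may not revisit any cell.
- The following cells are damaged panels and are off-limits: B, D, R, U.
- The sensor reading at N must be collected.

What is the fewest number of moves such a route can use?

6

Any route passes through N somewhere between V and A. Summing Manhattan distances along the two legs (V → N → A) gives a lower bound of 3 + 3 = 6 moves.
A route of 6 moves achieves this: V → P → O → N → I → H → A.
Since 6 matches the lower bound, it is optimal.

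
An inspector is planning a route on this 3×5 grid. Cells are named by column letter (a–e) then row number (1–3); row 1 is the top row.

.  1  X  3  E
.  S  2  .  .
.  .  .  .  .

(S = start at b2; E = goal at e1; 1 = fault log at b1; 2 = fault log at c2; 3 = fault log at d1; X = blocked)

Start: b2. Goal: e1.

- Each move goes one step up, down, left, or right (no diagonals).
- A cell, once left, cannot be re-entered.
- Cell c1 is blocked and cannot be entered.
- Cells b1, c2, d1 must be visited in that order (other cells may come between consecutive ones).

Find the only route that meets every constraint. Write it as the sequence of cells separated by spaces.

b2 b1 a1 a2 a3 b3 c3 c2 d2 d1 e1

The waypoints must appear in the order b1, c2, d1, with no cell reused.
Route from b2: up 1 to b1, left 1 to a1, down 2 to a3, right 2 to c3, up 1 to c2, right 1 to d2, up 1 to d1, right 1 to e1 — 10 moves in all.
Check: order respected (1 at step 1, 2 at step 7, 3 at step 9).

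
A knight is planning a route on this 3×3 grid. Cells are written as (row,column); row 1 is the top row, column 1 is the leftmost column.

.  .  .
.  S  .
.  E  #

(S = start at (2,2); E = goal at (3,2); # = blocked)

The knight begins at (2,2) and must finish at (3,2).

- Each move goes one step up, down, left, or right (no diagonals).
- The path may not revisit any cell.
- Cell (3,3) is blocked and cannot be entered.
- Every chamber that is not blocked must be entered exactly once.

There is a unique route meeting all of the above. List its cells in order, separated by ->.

Need to visit all 8 open cells exactly once, starting at (2,2) and ending at (3,2).
Cell (3,1) has only two open neighbours ((2,1) and (3,2)), so the path must pass straight through it: one of those is the cell it's entered from and the other is where it exits.
Route from (2,2): right to (2,3), up to (1,3), 2× left (reaching (1,1)), 2× down (reaching (3,1)), right to (3,2) — 7 moves in all.
Check: all 8 open cells covered.

(2,2) -> (2,3) -> (1,3) -> (1,2) -> (1,1) -> (2,1) -> (3,1) -> (3,2)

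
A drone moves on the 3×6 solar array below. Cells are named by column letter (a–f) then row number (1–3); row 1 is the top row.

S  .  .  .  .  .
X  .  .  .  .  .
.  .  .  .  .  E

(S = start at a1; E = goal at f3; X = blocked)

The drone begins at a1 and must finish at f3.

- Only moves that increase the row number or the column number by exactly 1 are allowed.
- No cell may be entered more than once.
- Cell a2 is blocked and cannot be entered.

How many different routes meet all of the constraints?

15

A right/down-only route from a1 to f3 makes exactly 2 down-moves and 5 right-moves in some order.
With no other constraints that would be C(7,2) = 21 routes.
Subtract routes through each blocked cell (inclusion–exclusion for overlaps): − through a2: 6 → 15.
That gives 15 routes.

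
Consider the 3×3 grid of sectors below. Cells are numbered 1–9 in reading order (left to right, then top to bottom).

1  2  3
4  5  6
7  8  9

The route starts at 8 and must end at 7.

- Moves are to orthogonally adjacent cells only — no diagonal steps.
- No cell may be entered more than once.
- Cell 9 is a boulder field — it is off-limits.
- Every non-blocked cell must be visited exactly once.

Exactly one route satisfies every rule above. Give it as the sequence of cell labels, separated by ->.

8 -> 5 -> 6 -> 3 -> 2 -> 1 -> 4 -> 7

Need to visit all 8 open cells exactly once, starting at 8 and ending at 7.
Cell 3 has only two open neighbours (6 and 2), so the path must pass straight through it: one of those is the cell it's entered from and the other is where it exits.
Route from 8: up to 5, right to 6, up to 3, 2× left (reaching 1), 2× down (reaching 7) — 7 moves in all.
Check: all 8 open cells covered.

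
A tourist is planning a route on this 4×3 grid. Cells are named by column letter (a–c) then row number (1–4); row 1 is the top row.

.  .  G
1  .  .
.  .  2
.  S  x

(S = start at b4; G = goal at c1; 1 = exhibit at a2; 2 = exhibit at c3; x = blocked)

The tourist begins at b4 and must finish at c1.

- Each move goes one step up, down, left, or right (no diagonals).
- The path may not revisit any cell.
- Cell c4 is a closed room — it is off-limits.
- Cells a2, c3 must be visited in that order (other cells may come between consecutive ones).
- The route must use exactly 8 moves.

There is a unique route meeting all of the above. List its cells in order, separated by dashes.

The waypoints must appear in the order a2, c3, with no cell reused.
Route from b4: left to a4, 2× up (reaching a2), right to b2, down to b3, right to c3, 2× up (reaching c1) — 8 moves in all.
Check: order respected (1 at step 3, 2 at step 6); 8 moves as required.

b4 - a4 - a3 - a2 - b2 - b3 - c3 - c2 - c1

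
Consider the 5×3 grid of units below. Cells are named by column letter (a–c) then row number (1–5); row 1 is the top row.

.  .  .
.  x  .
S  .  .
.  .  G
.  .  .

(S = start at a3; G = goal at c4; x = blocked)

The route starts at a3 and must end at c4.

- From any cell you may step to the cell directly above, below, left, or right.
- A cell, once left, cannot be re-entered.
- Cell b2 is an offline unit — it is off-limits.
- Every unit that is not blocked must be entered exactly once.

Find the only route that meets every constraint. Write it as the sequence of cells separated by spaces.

a3 a2 a1 b1 c1 c2 c3 b3 b4 a4 a5 b5 c5 c4

Need to visit all 14 open cells exactly once, starting at a3 and ending at c4.
Cell c2 has only two open neighbours (c1 and c3), so the path must pass straight through it: one of those is the cell it's entered from and the other is where it exits.
Route from a3: up 2 to a1, right 2 to c1, down 2 to c3, left 1 to b3, down 1 to b4, left 1 to a4, down 1 to a5, right 2 to c5, up 1 to c4 — 13 moves in all.
Check: all 14 open cells covered.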